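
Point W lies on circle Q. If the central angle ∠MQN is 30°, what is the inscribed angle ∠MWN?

Inscribed angle = 30° / 2 = 15° (inscribed angle theorem).

15°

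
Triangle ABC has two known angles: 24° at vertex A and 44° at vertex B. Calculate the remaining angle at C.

The interior angles sum to 180°: angle C = 180 - 24 - 44 = 112°.
The triangle is obtuse (angles 24°, 44°, 112°).

112 degrees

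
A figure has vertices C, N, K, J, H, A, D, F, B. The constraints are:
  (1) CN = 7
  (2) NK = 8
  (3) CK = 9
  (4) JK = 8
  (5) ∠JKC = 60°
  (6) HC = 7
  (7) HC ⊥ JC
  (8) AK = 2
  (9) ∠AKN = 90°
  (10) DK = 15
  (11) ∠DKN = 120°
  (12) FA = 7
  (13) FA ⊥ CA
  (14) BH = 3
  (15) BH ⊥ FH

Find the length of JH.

Step 1: By the law of cosines on triangle JKC: JC² = 8² + 9² − 2·8·9·cos(60°) = 73, so JC = √73.
Step 2: By the law of cosines on triangle JCH: JH² = √73² + 7² − 2·√73·7·cos(90°) = 122, so JH = √122.

Therefore, the length of JH = √122.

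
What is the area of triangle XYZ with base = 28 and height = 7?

A triangle's area is half the area of a rectangle with the same base and height.
Area = (1/2) * 28 * 7 = 98.

98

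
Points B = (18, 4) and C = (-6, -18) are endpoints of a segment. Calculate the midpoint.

M = ((x₁ + x₂)/2, (y₁ + y₂)/2)
= ((18 + -6)/2, (4 + -18)/2)
= (12/2, -14/2) = (6, -7)

(6, -7)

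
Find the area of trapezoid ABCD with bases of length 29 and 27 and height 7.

A trapezoid's area equals the midsegment times the height.
The midsegment is (29 + 27) / 2 = 28.
Area = 28 * 7 = 196.

196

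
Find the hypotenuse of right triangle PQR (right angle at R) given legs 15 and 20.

In a right triangle, the square of the hypotenuse equals the sum of the squares of the two legs.
The legs are 15 and 20, so the hypotenuse = sqrt(225 + 400) = sqrt(625) = 25.

25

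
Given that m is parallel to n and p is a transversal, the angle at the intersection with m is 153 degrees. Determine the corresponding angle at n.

Corresponding angles formed by parallel lines and a transversal are equal.
The given angle is 153 degrees.
The corresponding angle = 153 degrees.

153 degrees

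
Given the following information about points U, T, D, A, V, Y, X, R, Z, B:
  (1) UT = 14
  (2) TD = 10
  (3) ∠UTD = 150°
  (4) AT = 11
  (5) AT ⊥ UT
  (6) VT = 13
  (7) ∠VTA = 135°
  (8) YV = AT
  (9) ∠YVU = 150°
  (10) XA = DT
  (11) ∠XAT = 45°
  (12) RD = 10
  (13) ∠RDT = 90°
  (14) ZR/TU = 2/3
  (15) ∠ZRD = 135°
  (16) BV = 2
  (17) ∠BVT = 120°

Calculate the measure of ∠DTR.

Step 1: By the law of cosines on triangle TDR: TR² = 10² + 10² − 2·10·10·cos(90°) = 200, so TR = 10·√2.
Step 2: By the inverse law of cosines on triangle DTR: cos(∠DTR) = (10² + (10·√2)² − 10²) / (2·10·10·√2) = 200/282.84 = 0.7071, so ∠DTR = 45°.

Therefore, the measure of angle ∠DTR = 45°.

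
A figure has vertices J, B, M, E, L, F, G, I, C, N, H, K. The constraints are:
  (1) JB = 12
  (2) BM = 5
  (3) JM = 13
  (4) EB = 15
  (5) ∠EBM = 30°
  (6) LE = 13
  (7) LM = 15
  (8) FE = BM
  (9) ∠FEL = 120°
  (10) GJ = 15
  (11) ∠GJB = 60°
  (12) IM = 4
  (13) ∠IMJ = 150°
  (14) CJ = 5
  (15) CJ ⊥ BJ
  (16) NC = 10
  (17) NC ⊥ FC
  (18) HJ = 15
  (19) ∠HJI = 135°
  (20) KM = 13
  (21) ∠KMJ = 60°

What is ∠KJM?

Step 1: By the law of cosines on triangle JMK: JK² = 13² + 13² − 2·13·13·cos(60°) = 169, so JK = 13.
Step 2: By the inverse law of cosines on triangle KJM: cos(∠KJM) = (13² + 13² − 13²) / (2·13·13) = 169/338 = 0.5, so ∠KJM = 60°.

Therefore, the measure of angle ∠KJM = 60°.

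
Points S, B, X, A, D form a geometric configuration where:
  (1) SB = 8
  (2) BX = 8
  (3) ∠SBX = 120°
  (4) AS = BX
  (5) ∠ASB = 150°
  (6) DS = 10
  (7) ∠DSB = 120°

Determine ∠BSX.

Step 1: By the law of cosines on triangle SBX: SX² = 8² + 8² − 2·8·8·cos(120°) = 192, so SX = 8·√3.
Step 2: By the inverse law of cosines on triangle BSX: cos(∠BSX) = (8² + (8·√3)² − 8²) / (2·8·8·√3) = 192/221.7 = 0.866, so ∠BSX = 30°.

Therefore, the measure of angle ∠BSX = 30°.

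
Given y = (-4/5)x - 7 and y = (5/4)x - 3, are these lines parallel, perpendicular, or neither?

Slope of line 1: m1 = -4/5
Slope of line 2: m2 = 5/4
m1 * m2 = -1, so perpendicular.

Perpendicular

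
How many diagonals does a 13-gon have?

Each of the 13 vertices connects to 10 non-adjacent vertices via diagonals.
Total connections = 13 × 10 = 130, but each diagonal is counted twice.
Number of diagonals = 130 / 2 = 65.

65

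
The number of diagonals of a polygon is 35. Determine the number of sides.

Using d = n(n - 3)/2, we solve 35 = n(n - 3)/2.
So n(n - 3) = 70.
Testing n = 10: 10 * 7 = 70 = 70. Correct.
The polygon has 10 sides.

10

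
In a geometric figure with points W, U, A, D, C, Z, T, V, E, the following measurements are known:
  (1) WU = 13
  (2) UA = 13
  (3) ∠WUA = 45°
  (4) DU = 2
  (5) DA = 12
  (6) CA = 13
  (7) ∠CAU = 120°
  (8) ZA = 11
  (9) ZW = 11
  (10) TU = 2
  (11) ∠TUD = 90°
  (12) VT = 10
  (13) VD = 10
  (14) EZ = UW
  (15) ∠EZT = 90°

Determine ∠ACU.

Step 1: By the law of cosines on triangle CAU: CU² = 13² + 13² − 2·13·13·cos(120°) = 507, so CU = 13·√3.
Step 2: By the inverse law of cosines on triangle ACU: cos(∠ACU) = (13² + (13·√3)² − 13²) / (2·13·13·√3) = 507/585.43 = 0.866, so ∠ACU = 30°.

Therefore, the measure of angle ∠ACU = 30°.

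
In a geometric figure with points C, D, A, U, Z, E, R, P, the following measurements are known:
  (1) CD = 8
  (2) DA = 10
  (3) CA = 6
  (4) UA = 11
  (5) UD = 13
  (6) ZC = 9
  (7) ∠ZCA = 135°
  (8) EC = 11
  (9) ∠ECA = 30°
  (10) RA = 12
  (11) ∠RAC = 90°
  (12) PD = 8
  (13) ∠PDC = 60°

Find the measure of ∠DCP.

Step 1: By the law of cosines on triangle CDP: CP² = 8² + 8² − 2·8·8·cos(60°) = 64, so CP = 8.
Step 2: By the inverse law of cosines on triangle DCP: cos(∠DCP) = (8² + 8² − 8²) / (2·8·8) = 64/128 = 0.5, so ∠DCP = 60°.

Therefore, the measure of angle ∠DCP = 60°.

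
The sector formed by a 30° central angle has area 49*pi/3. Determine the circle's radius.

Sector area A = πr² × θ/360, so r² = 360A / (πθ).
r² = 360 × 49*pi/3 / (π × 30)
r² = 196
r = 14

14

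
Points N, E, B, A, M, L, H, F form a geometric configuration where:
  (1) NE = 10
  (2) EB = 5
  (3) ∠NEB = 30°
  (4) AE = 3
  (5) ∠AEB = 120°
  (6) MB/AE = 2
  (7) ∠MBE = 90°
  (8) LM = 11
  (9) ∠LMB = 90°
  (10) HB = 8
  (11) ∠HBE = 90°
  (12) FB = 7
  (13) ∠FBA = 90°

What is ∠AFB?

Step 1: By the law of cosines on triangle BEA: BA² = 5² + 3² − 2·5·3·cos(120°) = 49, so BA = 7.
Step 2: By the law of cosines on triangle FBA: FA² = 7² + 7² − 2·7·7·cos(90°) = 98, so FA = 7·√2.
Step 3: By the inverse law of cosines on triangle AFB: cos(∠AFB) = ((7·√2)² + 7² − 7²) / (2·7·√2·7) = 98/138.59 = 0.7071, so ∠AFB = 45°.

Therefore, the measure of angle ∠AFB = 45°.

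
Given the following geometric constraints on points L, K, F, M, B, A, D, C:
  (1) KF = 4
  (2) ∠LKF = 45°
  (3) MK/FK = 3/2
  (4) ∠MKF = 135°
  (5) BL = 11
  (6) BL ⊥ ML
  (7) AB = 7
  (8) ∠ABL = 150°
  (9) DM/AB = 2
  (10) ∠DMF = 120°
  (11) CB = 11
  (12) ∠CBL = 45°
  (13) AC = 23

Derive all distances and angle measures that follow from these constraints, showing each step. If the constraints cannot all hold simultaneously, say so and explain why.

These constraints are not satisfiable: by the triangle inequality in triangle BAC, (7) AB = 7 and (11) CB = 11 force AC ≤ 7 + 11 = 18, but (13) says AC = 23. No planar figure meets all of them, so nothing further can be derived.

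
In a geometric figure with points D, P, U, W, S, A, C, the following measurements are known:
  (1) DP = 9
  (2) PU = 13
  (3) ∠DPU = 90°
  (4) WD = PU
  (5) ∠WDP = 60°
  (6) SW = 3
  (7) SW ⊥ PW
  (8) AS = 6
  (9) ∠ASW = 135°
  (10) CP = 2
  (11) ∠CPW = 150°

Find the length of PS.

From the given relations: WD = PU = 13.
Step 1: By the law of cosines on triangle PDW: PW² = 9² + 13² − 2·9·13·cos(60°) = 133, so PW = √133.
Step 2: By the law of cosines on triangle PWS: PS² = √133² + 3² − 2·√133·3·cos(90°) = 142, so PS = √142.

Therefore, the length of PS = √142.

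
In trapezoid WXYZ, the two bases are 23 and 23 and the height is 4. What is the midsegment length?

The midsegment of a trapezoid = (base1 + base2) / 2
midsegment = (23 + 23) / 2
midsegment = 46 / 2
midsegment = 23

23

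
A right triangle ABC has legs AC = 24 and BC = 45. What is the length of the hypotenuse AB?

AB = sqrt(24^2 + 45^2) = sqrt(2601) = 51

51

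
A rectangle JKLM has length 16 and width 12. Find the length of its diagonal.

A rectangle's diagonal splits it into two right triangles, with the diagonal as the hypotenuse.
By the Pythagorean theorem, d^2 = 16^2 + 12^2 = 400.
Therefore d = sqrt(400) = 20.

20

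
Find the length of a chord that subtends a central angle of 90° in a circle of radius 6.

Drop a perpendicular from the center to the chord, bisecting both the chord and the central angle.
Each half-chord = r sin(θ/2) = 6 sin(45°).
The full chord = 2 × 6 × sin(45°) = 6*sqrt(2).

6*sqrt(2)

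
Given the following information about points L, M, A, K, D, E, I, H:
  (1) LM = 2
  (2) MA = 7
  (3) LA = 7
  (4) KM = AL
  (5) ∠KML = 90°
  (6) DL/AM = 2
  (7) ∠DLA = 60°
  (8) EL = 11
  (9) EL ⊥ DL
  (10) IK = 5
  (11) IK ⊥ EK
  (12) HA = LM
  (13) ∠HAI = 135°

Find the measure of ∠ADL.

From the given relations: DL = 2·AM = 2·7 = 14.
Step 1: By the law of cosines on triangle DLA: DA² = 14² + 7² − 2·14·7·cos(60°) = 147, so DA = 7·√3.
Step 2: By the inverse law of cosines on triangle ADL: cos(∠ADL) = ((7·√3)² + 14² − 7²) / (2·7·√3·14) = 294/339.48 = 0.866, so ∠ADL = 30°.

Therefore, the measure of angle ∠ADL = 30°.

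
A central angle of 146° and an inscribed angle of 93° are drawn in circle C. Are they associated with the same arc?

By the inscribed angle theorem, the inscribed angle for a central angle of 146° should be 146° / 2 = 73°.
The given inscribed angle is 93°, which does not equal 73°.
Therefore, no, they do not correspond to the same arc.

No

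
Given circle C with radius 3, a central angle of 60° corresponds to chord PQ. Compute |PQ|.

Chord = 2(3) sin(30°) = 3

3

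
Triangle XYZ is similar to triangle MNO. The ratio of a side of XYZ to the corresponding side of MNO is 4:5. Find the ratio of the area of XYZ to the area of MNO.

Area ratio = (side ratio)^2 = (4/5)^2 = 16:25.

16:25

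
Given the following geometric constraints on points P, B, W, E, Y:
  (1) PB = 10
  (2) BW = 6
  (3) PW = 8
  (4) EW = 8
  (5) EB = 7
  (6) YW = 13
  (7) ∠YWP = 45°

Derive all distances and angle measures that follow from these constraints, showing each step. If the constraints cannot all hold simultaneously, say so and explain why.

The constraints are consistent.

Step 1: From PW = 8, WY = 13, and ∠PWY = 45°, by the law of cosines:
  PY² = PW² + WY² - 2·PW·WY·cos(45°) = 64 + 169 - 147.1 = 85.92
  PY ≈ 9.27

Step 2: From PB = 10, PW = 8, BW = 6, by the inverse law of cosines:
  cos(∠BPW) = (PB² + PW² - BW²) / (2·PB·PW)
  ∠BPW = 36.87°

Step 3: From BE = 7, BW = 6, EW = 8, by the inverse law of cosines:
  cos(∠EBW) = (BE² + BW² - EW²) / (2·BE·BW)
  ∠EBW = 75.52°

Step 4: From BP = 10, BW = 6, PW = 8, by the inverse law of cosines:
  cos(∠PBW) = (BP² + BW² - PW²) / (2·BP·BW)
  ∠PBW = 53.13°

Step 5: From WB = 6, WE = 8, BE = 7, by the inverse law of cosines:
  cos(∠BWE) = (WB² + WE² - BE²) / (2·WB·WE)
  ∠BWE = 57.91°

Step 6: From WB = 6, WP = 8, BP = 10, by the inverse law of cosines:
  cos(∠BWP) = (WB² + WP² - BP²) / (2·WB·WP)
  ∠BWP = 90°

Step 7: From EB = 7, EW = 8, BW = 6, by the inverse law of cosines:
  cos(∠BEW) = (EB² + EW² - BW²) / (2·EB·EW)
  ∠BEW = 46.57°

Step 8: From PW = 8, PY = 9.27, WY = 13, by the inverse law of cosines:
  cos(∠WPY) = (PW² + PY² - WY²) / (2·PW·PY)
  ∠WPY = 97.39°

Step 9: From YP = 9.27, YW = 13, PW = 8, by the inverse law of cosines:
  cos(∠PYW) = (YP² + YW² - PW²) / (2·YP·YW)
  ∠PYW = 37.61°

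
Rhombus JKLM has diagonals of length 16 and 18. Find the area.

Area of a rhombus = (d1 * d2) / 2
Area = (16 * 18) / 2
Area = 288 / 2
Area = 144

144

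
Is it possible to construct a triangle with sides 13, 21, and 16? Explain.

Yes.
The triangle inequality requires that the sum of any two sides exceeds the third.
Here 13 + 16 = 29 > 21, so the condition is met.

Yes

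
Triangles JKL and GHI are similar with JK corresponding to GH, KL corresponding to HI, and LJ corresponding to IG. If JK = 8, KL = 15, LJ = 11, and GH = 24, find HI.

Similar triangles have proportional sides. Setting up the proportion:
GH / JK = HI / KL
24 / 8 = HI / 15
HI = 15 * 24 / 8 = 45.

45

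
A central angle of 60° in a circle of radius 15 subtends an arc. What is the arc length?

The full circumference is 2πr = 2π(15) = 30*pi.
The arc spans 60° out of 360°, which is a fraction of 1/6.
Arc length = 30*pi × 1/6 = 5*pi.

5*pi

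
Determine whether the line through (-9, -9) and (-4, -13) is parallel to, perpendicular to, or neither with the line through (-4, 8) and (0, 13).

Slope of line 1: m1 = (-13 - -9)/(-4 - -9) = -4/5 = -4/5
Slope of line 2: m2 = (13 - 8)/(0 - -4) = 5/4 = 5/4
m1 * m2 = -1, so perpendicular.

Perpendicular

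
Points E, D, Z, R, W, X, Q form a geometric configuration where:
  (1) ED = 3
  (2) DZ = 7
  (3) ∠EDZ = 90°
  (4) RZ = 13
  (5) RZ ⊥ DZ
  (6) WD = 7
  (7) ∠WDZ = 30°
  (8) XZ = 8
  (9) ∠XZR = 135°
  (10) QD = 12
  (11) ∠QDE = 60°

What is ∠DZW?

Step 1: By the law of cosines on triangle ZDW: ZW² = 7² + 7² − 2·7·7·cos(30°) = 13.13, so ZW ≈ 3.62.
Step 2: By the inverse law of cosines on triangle DZW: cos(∠DZW) = (7² + 3.62² − 7²) / (2·7·3.62) = 13.13/50.73 = 0.2588, so ∠DZW = 75°.

Therefore, the measure of angle ∠DZW = 75°.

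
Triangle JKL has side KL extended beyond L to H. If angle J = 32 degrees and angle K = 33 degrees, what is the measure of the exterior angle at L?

By the exterior angle theorem, an exterior angle of a triangle equals the sum of the two remote interior angles.
Exterior angle = angle J + angle K
Exterior angle = 32 + 33 = 65 degrees

65 degrees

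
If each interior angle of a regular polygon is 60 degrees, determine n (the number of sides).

Each interior angle of a regular n-gon is (n - 2) * 180 / n.
Setting this equal to 60:
(n - 2) * 180 / n = 60
Each exterior angle = 180 - 60 = 120 degrees.
Since exterior angles sum to 360: n = 360 / 120 = 3.

3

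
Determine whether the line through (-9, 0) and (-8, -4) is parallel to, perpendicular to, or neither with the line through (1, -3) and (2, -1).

Slope of line 1: m1 = (-4 - 0)/(-8 - -9) = -4/1 = -4
Slope of line 2: m2 = (-1 - -3)/(2 - 1) = 2/1 = 2
For parallel lines we need equal slopes: -4 != 2.
For perpendicular lines we need m1*m2 = -1: (-4)(2) = -8 != -1.
Since neither condition holds, the lines are neither parallel nor perpendicular.

Neither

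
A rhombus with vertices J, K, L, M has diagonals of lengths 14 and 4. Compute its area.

The diagonals of a rhombus divide it into four right triangles.
Each triangle has legs 14/ 2 = 7 and 4/2 = 2, so each has area (1/2)*7*2 = 7.
Four such triangles give total area = (d1 * d2) / 2 = 28.

28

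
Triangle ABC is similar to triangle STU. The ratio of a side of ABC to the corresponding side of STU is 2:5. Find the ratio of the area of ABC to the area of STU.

Area scales with the square of linear dimensions. If every length is multiplied by 2/5, then the area is multiplied by (2/5)^2 = 4/25.
The area ratio is 4:25.

4:25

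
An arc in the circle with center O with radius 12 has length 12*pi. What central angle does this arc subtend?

θ = 360 × 12*pi / (2π × 12) = 180° (rearranging arc length formula).

180°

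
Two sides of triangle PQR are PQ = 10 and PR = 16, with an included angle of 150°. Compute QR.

Law of cosines: QR^2 = 10^2 + 16^2 - 2(10)(16)cos(150°) = 160*sqrt(3) + 356, so QR = 2*sqrt(40*sqrt(3) + 89).

2*sqrt(40*sqrt(3) + 89)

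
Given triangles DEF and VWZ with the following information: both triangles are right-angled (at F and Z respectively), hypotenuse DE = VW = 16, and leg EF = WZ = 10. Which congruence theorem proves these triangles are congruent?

Consider the given information: both triangles are right-angled (at F and Z respectively), hypotenuse DE = VW = 16, and leg EF = WZ = 10
This is not SSS or SAS: SSS requires all three pairs of sides, but we don't have that. SAS requires two sides and the included angle between them.
The correct criterion is HL. The hypotenuse and one leg of two right triangles are equal (Hypotenuse-Leg).

HL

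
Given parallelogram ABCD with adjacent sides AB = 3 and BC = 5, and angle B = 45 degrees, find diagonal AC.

Using the law of cosines:
d^2 = 3^2 + 5^2 - 2(3)(5)cos(45 degrees)
d^2 = 9 + 25 - 30*sqrt(2)/2
d^2 = 34 - 15*sqrt(2)
d = sqrt(34 - 15*sqrt(2))

sqrt(34 - 15*sqrt(2))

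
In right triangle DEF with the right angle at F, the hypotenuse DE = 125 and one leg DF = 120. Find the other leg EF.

EF = sqrt(125^2 - 120^2) = sqrt(1225) = 35

35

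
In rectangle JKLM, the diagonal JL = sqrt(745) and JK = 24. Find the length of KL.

b = sqrt(d^2 - a^2) = sqrt(745 - 576) = sqrt(169) = 13

13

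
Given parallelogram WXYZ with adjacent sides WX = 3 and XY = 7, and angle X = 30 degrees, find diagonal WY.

The diagonal of a parallelogram can be found by treating two adjacent sides and the diagonal as a triangle.
Applying the law of cosines with sides 3, 7 and included angle 30°:
d^2 = 9 + 49 - 42*cos(30°) = 58 - 21*sqrt(3)
d = sqrt(58 - 21*sqrt(3))

sqrt(58 - 21*sqrt(3))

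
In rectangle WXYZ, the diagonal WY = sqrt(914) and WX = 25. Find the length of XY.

Using the Pythagorean theorem: d^2 = a^2 + b^2
b^2 = d^2 - a^2
b^2 = 914 - 625
b^2 = 289
b = sqrt(289) = 17

17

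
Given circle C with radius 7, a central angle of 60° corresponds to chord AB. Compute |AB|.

Chord length = 2r sin(θ/2)
= 2 × 7 × sin(60°/2)
= 2 × 7 × sin(30°)
= 7

7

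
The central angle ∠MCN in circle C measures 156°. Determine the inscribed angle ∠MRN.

By the inscribed angle theorem, the inscribed angle is half the central angle.
Inscribed angle = 156° / 2 = 78°

78°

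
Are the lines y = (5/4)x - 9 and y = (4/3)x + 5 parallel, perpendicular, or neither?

Slope of line 1: m1 = 5/4
Slope of line 2: m2 = 4/3
m1 != m2 and m1*m2 = 5/3 != -1. Neither.

Neither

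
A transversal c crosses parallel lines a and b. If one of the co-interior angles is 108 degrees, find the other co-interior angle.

Co-interior (same-side interior) angles are between the parallel lines on the same side of the transversal.
Unlike corresponding or alternate interior angles, they are supplementary rather than equal.
So the angle = 180 - 108 = 72 degrees.

72 degrees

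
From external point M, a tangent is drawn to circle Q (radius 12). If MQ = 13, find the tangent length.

tangent = √(d² - r²) = √(13² - 12²) = √(169 - 144) = √25 = 5

5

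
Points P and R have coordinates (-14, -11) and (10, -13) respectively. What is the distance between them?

The horizontal distance is |10 - -14| = 24 and the vertical distance is |-13 - -11| = 2.
By the Pythagorean theorem, d = sqrt(24^2 + 2^2) = sqrt(580) = 2*sqrt(145).

2*sqrt(145)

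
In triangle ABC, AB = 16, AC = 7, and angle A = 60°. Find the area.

Area = (1/2) * AB * AC * sin(A)
Area = (1/2) * 16 * 7 * sin(60°)
Area = (1/2) * 16 * 7 * sqrt(3)/2
Area = 28*sqrt(3)

28*sqrt(3)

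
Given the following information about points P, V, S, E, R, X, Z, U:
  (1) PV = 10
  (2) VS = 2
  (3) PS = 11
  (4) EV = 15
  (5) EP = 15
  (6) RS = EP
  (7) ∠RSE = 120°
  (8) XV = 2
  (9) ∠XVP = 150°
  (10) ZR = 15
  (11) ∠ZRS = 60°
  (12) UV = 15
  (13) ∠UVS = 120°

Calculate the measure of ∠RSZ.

From the given relations: RS = EP = 15.
Step 1: By the law of cosines on triangle SRZ: SZ² = 15² + 15² − 2·15·15·cos(60°) = 225, so SZ = 15.
Step 2: By the inverse law of cosines on triangle RSZ: cos(∠RSZ) = (15² + 15² − 15²) / (2·15·15) = 225/450 = 0.5, so ∠RSZ = 60°.

Therefore, the measure of angle ∠RSZ = 60°.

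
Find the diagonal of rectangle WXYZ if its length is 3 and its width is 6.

A rectangle's diagonal splits it into two right triangles, with the diagonal as the hypotenuse.
By the Pythagorean theorem, d^2 = 3^2 + 6^2 = 45.
Therefore d = sqrt(45) = 3*sqrt(5).

3*sqrt(5)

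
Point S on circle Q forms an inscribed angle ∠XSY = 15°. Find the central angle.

Central angle = 2 × 15° = 30° (inscribed angle theorem).

30°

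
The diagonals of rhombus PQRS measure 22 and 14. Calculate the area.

The diagonals of a rhombus divide it into four right triangles.
Each triangle has legs 22/ 2 = 11 and 14/2 = 7, so each has area (1/2)*11*7 = 77/2.
Four such triangles give total area = (d1 * d2) / 2 = 154.

154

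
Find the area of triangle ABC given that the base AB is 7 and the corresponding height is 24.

A triangle's area is half the area of a rectangle with the same base and height.
Area = (1/2) * 7 * 24 = 84.

84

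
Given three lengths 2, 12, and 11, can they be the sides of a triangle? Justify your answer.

For three segments to close into a triangle, no single side can be as long as the other two combined.
The longest side is 12, and 2 + 11 = 13 > 12.
A triangle can be formed.

Yes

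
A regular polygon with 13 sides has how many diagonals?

Each of the 13 vertices connects to 10 non-adjacent vertices via diagonals.
Total connections = 13 × 10 = 130, but each diagonal is counted twice.
Number of diagonals = 130 / 2 = 65.

65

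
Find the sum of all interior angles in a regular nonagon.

The sum of interior angles of an n-sided polygon is (n - 2) * 180.
For n = 9: (9 - 2) * 180 = 7 * 180 = 1260 degrees.

1260 degrees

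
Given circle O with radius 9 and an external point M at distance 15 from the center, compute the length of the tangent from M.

Let T be the point of tangency. Then OT ⊥ MT (radius ⊥ tangent).
In right triangle OTM: OM² = OT² + MT²
15² = 9² + MT²
MT² = 144, MT = 12

12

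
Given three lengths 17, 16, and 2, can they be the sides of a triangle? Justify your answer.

Yes.
The triangle inequality requires that the sum of any two sides exceeds the third.
Here 2 + 16 = 18 > 17, so the condition is met.

Yes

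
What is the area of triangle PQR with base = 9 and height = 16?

Area = (1/2)(9)(16) = 72

72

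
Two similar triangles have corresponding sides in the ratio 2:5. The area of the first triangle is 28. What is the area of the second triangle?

For similar figures, the area ratio equals the square of the side ratio.
Side ratio (the first triangle to the second triangle) = 2:5, so area ratio = 2^2:5^2 = 4:25.
If the area of the first triangle is 28, then the area of the second triangle = 28 * (25/4) = 175.

175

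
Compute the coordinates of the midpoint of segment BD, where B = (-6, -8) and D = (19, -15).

M = ((x₁ + x₂)/2, (y₁ + y₂)/2)
= ((-6 + 19)/2, (-8 + -15)/2)
= (13/2, -23/2) = (13/2, -23/2)

(13/2, -23/2)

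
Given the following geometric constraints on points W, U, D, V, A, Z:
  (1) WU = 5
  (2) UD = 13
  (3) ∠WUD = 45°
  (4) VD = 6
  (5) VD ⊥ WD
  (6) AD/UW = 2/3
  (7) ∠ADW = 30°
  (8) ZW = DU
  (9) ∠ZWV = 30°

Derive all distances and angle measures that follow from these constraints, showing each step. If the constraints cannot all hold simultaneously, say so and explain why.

The constraints are consistent.

From the given relations:
  AD = 2/3·UW = 2/3·5 ≈ 3.33
  ZW = DU = 13

Step 1: From WU = 5, UD = 13, and ∠WUD = 45°, by the law of cosines:
  WD² = WU² + UD² - 2·WU·UD·cos(45°) = 25 + 169 - 91.92 = 102.1
  WD ≈ 10.1

Step 2: From WD = 10.1, DV = 6, and ∠WDV = 90°, by the law of cosines:
  WV² = WD² + DV² - 2·WD·DV·cos(90°) = 102.1 + 36 - 0 = 138.1
  WV ≈ 11.75

Step 3: From WD = 10.1, DA = 3.33, and ∠WDA = 30°, by the law of cosines:
  WA² = WD² + DA² - 2·WD·DA·cos(30°) = 102.1 + 11.11 - 58.33 = 54.86
  WA ≈ 7.41

Step 4: From WD = 10.1, WU = 5, DU = 13, by the inverse law of cosines:
  cos(∠DWU) = (WD² + WU² - DU²) / (2·WD·WU)
  ∠DWU = 114.52°

Step 5: From DU = 13, DW = 10.1, UW = 5, by the inverse law of cosines:
  cos(∠UDW) = (DU² + DW² - UW²) / (2·DU·DW)
  ∠UDW = 20.48°

Step 6: From VW = 11.75, WZ = 13, and ∠VWZ = 30°, by the law of cosines:
  VZ² = VW² + WZ² - 2·VW·WZ·cos(30°) = 138.1 + 169 - 264.6 = 42.49
  VZ ≈ 6.52

Step 7: From WA = 7.41, WD = 10.1, AD = 3.33, by the inverse law of cosines:
  cos(∠AWD) = (WA² + WD² - AD²) / (2·WA·WD)
  ∠AWD = 13°

Step 8: From WD = 10.1, WV = 11.75, DV = 6, by the inverse law of cosines:
  cos(∠DWV) = (WD² + WV² - DV²) / (2·WD·WV)
  ∠DWV = 30.7°

Step 9: From VD = 6, VW = 11.75, DW = 10.1, by the inverse law of cosines:
  cos(∠DVW) = (VD² + VW² - DW²) / (2·VD·VW)
  ∠DVW = 59.3°

Step 10: From AD = 3.33, AW = 7.41, DW = 10.1, by the inverse law of cosines:
  cos(∠DAW) = (AD² + AW² - DW²) / (2·AD·AW)
  ∠DAW = 137°

Step 11: From VW = 11.75, VZ = 6.52, WZ = 13, by the inverse law of cosines:
  cos(∠WVZ) = (VW² + VZ² - WZ²) / (2·VW·VZ)
  ∠WVZ = 85.67°

Step 12: From ZV = 6.52, ZW = 13, VW = 11.75, by the inverse law of cosines:
  cos(∠VZW) = (ZV² + ZW² - VW²) / (2·ZV·ZW)
  ∠VZW = 64.33°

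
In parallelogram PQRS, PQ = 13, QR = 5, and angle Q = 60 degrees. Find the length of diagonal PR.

Law of cosines: d^2 = 13^2 + 5^2 - 2(13)(5)cos(60°) = 129, so d = sqrt(129).

sqrt(129)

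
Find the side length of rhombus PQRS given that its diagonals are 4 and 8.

Half-diagonals are 2 and 4. side = sqrt(2^2 + 4^2) = sqrt(20) = 2*sqrt(5)

2*sqrt(5)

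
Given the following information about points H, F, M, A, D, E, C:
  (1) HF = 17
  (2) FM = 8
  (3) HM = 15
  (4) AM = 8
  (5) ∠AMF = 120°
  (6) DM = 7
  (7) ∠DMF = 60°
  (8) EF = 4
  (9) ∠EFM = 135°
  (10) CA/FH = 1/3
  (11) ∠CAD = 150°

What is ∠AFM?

Step 1: By the law of cosines on triangle FMA: FA² = 8² + 8² − 2·8·8·cos(120°) = 192, so FA = 8·√3.
Step 2: By the inverse law of cosines on triangle AFM: cos(∠AFM) = ((8·√3)² + 8² − 8²) / (2·8·√3·8) = 192/221.7 = 0.866, so ∠AFM = 30°.

Therefore, the measure of angle ∠AFM = 30°.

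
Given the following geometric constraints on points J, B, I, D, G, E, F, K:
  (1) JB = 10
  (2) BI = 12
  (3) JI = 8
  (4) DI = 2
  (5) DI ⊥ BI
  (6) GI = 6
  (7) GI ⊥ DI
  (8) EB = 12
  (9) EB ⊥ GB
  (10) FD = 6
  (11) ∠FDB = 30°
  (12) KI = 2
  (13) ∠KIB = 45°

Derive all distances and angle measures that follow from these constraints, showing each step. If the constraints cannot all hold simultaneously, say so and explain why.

The constraints are consistent.

Step 1: From BI = 12, ID = 2, and ∠BID = 90°, by the law of cosines:
  BD² = BI² + ID² - 2·BI·ID·cos(90°) = 144 + 4 - 0 = 148
  BD = 2·√37

Step 2: From BI = 12, IK = 2, and ∠BIK = 45°, by the law of cosines:
  BK² = BI² + IK² - 2·BI·IK·cos(45°) = 144 + 4 - 33.94 = 114.1
  BK ≈ 10.68

Step 3: From DI = 2, IG = 6, and ∠DIG = 90°, by the law of cosines:
  DG² = DI² + IG² - 2·DI·IG·cos(90°) = 4 + 36 - 0 = 40
  DG = 2·√10

Step 4: From JB = 10, JI = 8, BI = 12, by the inverse law of cosines:
  cos(∠BJI) = (JB² + JI² - BI²) / (2·JB·JI)
  ∠BJI = 82.82°

Step 5: From BI = 12, BJ = 10, IJ = 8, by the inverse law of cosines:
  cos(∠IBJ) = (BI² + BJ² - IJ²) / (2·BI·BJ)
  ∠IBJ = 41.41°

Step 6: From IB = 12, IJ = 8, BJ = 10, by the inverse law of cosines:
  cos(∠BIJ) = (IB² + IJ² - BJ²) / (2·IB·IJ)
  ∠BIJ = 55.77°

Step 7: From BD = 2·√37, DF = 6, and ∠BDF = 30°, by the law of cosines:
  BF² = BD² + DF² - 2·BD·DF·cos(30°) = 148 + 36 - 126.4 = 57.57
  BF ≈ 7.59

Step 8: From BD = 2·√37, BI = 12, DI = 2, by the inverse law of cosines:
  cos(∠DBI) = (BD² + BI² - DI²) / (2·BD·BI)
  ∠DBI = 9.46°

Step 9: From BI = 12, BK = 10.68, IK = 2, by the inverse law of cosines:
  cos(∠IBK) = (BI² + BK² - IK²) / (2·BI·BK)
  ∠IBK = 7.61°

Step 10: From DB = 2·√37, DI = 2, BI = 12, by the inverse law of cosines:
  cos(∠BDI) = (DB² + DI² - BI²) / (2·DB·DI)
  ∠BDI = 80.54°

Step 11: From DG = 2·√10, DI = 2, GI = 6, by the inverse law of cosines:
  cos(∠GDI) = (DG² + DI² - GI²) / (2·DG·DI)
  ∠GDI = 71.57°

Step 12: From GD = 2·√10, GI = 6, DI = 2, by the inverse law of cosines:
  cos(∠DGI) = (GD² + GI² - DI²) / (2·GD·GI)
  ∠DGI = 18.43°

Step 13: From KB = 10.68, KI = 2, BI = 12, by the inverse law of cosines:
  cos(∠BKI) = (KB² + KI² - BI²) / (2·KB·KI)
  ∠BKI = 127.39°

Step 14: From BD = 2·√37, BF = 7.59, DF = 6, by the inverse law of cosines:
  cos(∠DBF) = (BD² + BF² - DF²) / (2·BD·BF)
  ∠DBF = 23.29°

Step 15: From FB = 7.59, FD = 6, BD = 2·√37, by the inverse law of cosines:
  cos(∠BFD) = (FB² + FD² - BD²) / (2·FB·FD)
  ∠BFD = 126.71°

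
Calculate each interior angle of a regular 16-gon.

Each interior angle of a regular n-gon is (n - 2) * 180 / n.
For n = 16: (16 - 2) * 180 / 16 = 2520/16 = 315/2 degrees.

315/2 degrees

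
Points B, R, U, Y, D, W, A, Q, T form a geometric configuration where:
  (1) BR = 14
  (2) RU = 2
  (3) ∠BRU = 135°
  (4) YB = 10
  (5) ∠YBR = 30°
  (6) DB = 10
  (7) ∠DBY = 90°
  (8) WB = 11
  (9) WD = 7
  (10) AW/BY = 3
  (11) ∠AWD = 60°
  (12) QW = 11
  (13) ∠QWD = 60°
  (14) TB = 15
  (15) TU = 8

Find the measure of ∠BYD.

Step 1: By the law of cosines on triangle YBD: YD² = 10² + 10² − 2·10·10·cos(90°) = 200, so YD = 10·√2.
Step 2: By the inverse law of cosines on triangle BYD: cos(∠BYD) = (10² + (10·√2)² − 10²) / (2·10·10·√2) = 200/282.84 = 0.7071, so ∠BYD = 45°.

Therefore, the measure of angle ∠BYD = 45°.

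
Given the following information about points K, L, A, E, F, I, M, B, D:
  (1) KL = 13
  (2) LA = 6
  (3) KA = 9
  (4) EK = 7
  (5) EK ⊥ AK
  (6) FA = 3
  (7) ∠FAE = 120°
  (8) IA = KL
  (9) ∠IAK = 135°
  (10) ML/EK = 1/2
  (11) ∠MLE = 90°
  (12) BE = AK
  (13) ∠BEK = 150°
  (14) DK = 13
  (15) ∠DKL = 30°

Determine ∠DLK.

Step 1: By the law of cosines on triangle LKD: LD² = 13² + 13² − 2·13·13·cos(30°) = 45.28, so LD ≈ 6.73.
Step 2: By the inverse law of cosines on triangle DLK: cos(∠DLK) = (6.73² + 13² − 13²) / (2·6.73·13) = 45.28/174.96 = 0.2588, so ∠DLK = 75°.

Therefore, the measure of angle ∠DLK = 75°.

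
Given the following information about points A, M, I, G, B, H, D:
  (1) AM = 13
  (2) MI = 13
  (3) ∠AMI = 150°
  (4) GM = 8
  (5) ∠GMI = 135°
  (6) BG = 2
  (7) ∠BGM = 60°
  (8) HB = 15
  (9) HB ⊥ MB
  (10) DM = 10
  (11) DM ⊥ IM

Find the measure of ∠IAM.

Step 1: By the law of cosines on triangle AMI: AI² = 13² + 13² − 2·13·13·cos(150°) = 630.72, so AI ≈ 25.11.
Step 2: By the inverse law of cosines on triangle IAM: cos(∠IAM) = (25.11² + 13² − 13²) / (2·25.11·13) = 630.72/652.97 = 0.9659, so ∠IAM = 15°.

Therefore, the measure of angle ∠IAM = 15°.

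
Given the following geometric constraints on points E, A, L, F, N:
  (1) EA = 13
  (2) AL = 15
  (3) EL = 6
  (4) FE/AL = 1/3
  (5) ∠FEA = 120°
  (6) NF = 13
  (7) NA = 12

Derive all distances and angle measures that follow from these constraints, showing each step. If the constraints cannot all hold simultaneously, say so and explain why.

The constraints are consistent.

From the given relations:
  FE = 1/3·AL = 1/3·15 = 5

Step 1: From AE = 13, EF = 5, and ∠AEF = 120°, by the law of cosines:
  AF² = AE² + EF² - 2·AE·EF·cos(120°) = 169 + 25 + 65 = 259
  AF ≈ 16.09

Step 2: From EA = 13, EL = 6, AL = 15, by the inverse law of cosines:
  cos(∠AEL) = (EA² + EL² - AL²) / (2·EA·EL)
  ∠AEL = 97.37°

Step 3: From AE = 13, AL = 15, EL = 6, by the inverse law of cosines:
  cos(∠EAL) = (AE² + AL² - EL²) / (2·AE·AL)
  ∠EAL = 23.37°

Step 4: From LA = 15, LE = 6, AE = 13, by the inverse law of cosines:
  cos(∠ALE) = (LA² + LE² - AE²) / (2·LA·LE)
  ∠ALE = 59.26°

Step 5: From AE = 13, AF = 16.09, EF = 5, by the inverse law of cosines:
  cos(∠EAF) = (AE² + AF² - EF²) / (2·AE·AF)
  ∠EAF = 15.61°

Step 6: From AF = 16.09, AN = 12, FN = 13, by the inverse law of cosines:
  cos(∠FAN) = (AF² + AN² - FN²) / (2·AF·AN)
  ∠FAN = 52.71°

Step 7: From FA = 16.09, FE = 5, AE = 13, by the inverse law of cosines:
  cos(∠AFE) = (FA² + FE² - AE²) / (2·FA·FE)
  ∠AFE = 44.39°

Step 8: From FA = 16.09, FN = 13, AN = 12, by the inverse law of cosines:
  cos(∠AFN) = (FA² + FN² - AN²) / (2·FA·FN)
  ∠AFN = 47.26°

Step 9: From NA = 12, NF = 13, AF = 16.09, by the inverse law of cosines:
  cos(∠ANF) = (NA² + NF² - AF²) / (2·NA·NF)
  ∠ANF = 80.03°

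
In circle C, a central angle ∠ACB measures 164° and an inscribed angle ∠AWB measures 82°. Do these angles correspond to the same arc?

By the inscribed angle theorem, if both angles subtend the same arc, the inscribed angle must be half the central angle.
Half of 164° = 82°, which equals the given inscribed angle of 82°.
Therefore, yes, they correspond to the same arc.

Yes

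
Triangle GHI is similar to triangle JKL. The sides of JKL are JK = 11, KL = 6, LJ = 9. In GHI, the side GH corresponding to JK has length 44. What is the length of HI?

Similar triangles have proportional sides. Setting up the proportion:
GH / JK = HI / KL
44 / 11 = HI / 6
HI = 6 * 44 / 11 = 24.

24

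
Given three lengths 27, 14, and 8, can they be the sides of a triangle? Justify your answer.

Check the triangle inequality: 14 + 8 = 22 ≤ 27.
Since the sum of two sides does not exceed the third, no triangle can be formed.

No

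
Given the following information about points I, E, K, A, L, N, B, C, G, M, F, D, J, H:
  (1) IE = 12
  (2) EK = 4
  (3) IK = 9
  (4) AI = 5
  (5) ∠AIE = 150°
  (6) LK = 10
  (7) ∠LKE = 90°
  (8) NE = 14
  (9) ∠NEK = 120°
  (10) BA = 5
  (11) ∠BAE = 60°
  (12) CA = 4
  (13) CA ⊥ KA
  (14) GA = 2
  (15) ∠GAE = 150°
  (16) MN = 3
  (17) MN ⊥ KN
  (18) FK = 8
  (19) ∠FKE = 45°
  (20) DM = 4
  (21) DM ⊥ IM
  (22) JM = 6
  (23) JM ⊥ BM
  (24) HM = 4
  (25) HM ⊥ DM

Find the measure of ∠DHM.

Step 1: By the law of cosines on triangle HMD: HD² = 4² + 4² − 2·4·4·cos(90°) = 32, so HD = 4·√2.
Step 2: By the inverse law of cosines on triangle DHM: cos(∠DHM) = ((4·√2)² + 4² − 4²) / (2·4·√2·4) = 32/45.25 = 0.7071, so ∠DHM = 45°.

Therefore, the measure of angle ∠DHM = 45°.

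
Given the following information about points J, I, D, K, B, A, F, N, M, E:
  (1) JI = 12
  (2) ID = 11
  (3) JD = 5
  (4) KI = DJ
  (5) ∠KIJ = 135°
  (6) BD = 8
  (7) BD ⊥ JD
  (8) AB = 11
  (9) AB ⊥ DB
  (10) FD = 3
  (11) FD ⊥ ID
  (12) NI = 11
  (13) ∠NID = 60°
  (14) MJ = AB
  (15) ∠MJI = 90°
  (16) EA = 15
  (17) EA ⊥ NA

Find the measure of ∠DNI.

Step 1: By the law of cosines on triangle NID: ND² = 11² + 11² − 2·11·11·cos(60°) = 121, so ND = 11.
Step 2: By the inverse law of cosines on triangle DNI: cos(∠DNI) = (11² + 11² − 11²) / (2·11·11) = 121/242 = 0.5, so ∠DNI = 60°.

Therefore, the measure of angle ∠DNI = 60°.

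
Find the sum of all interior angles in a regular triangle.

The sum of interior angles of an n-sided polygon is (n - 2) * 180.
For n = 3: (3 - 2) * 180 = 1 * 180 = 180 degrees.

180 degrees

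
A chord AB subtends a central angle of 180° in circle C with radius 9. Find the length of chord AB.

Chord length = 2r sin(θ/2)
= 2 × 9 × sin(180°/2)
= 2 × 9 × sin(90°)
= 18

18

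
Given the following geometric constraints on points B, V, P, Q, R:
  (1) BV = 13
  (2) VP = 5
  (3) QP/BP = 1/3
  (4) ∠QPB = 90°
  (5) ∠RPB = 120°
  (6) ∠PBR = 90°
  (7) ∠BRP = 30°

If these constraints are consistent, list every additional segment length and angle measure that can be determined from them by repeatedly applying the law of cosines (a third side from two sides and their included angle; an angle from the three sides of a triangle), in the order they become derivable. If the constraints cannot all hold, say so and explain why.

These constraints are not satisfiable: (5), (6) and (7) are the three interior angles of triangle RPB, which must sum to 180°, but 120° + 90° + 30° = 240°. No planar figure meets all of them, so nothing further can be derived.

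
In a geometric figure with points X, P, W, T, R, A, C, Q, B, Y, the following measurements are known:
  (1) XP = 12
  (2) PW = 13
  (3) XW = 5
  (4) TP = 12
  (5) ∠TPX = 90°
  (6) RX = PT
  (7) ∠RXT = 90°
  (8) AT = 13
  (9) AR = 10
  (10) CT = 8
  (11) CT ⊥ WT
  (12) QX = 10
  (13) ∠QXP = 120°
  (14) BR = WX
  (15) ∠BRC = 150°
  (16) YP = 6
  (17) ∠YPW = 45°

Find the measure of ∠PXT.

Step 1: By the law of cosines on triangle XPT: XT² = 12² + 12² − 2·12·12·cos(90°) = 288, so XT = 12·√2.
Step 2: By the inverse law of cosines on triangle PXT: cos(∠PXT) = (12² + (12·√2)² − 12²) / (2·12·12·√2) = 288/407.29 = 0.7071, so ∠PXT = 45°.

Therefore, the measure of angle ∠PXT = 45°.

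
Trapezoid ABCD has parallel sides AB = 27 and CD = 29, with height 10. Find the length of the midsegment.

midsegment = (27 + 29) / 2 = 56 / 2 = 28

28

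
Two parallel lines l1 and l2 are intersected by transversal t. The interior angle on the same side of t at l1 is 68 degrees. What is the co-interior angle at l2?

Co-interior angles (same-side interior) formed by parallel lines and a transversal are supplementary (sum to 180 degrees).
The given angle is 68 degrees.
The co-interior angle = 180 - 68 = 112 degrees.

112 degrees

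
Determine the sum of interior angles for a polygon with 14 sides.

The sum of interior angles of an n-sided polygon is (n - 2) * 180.
For n = 14: (14 - 2) * 180 = 12 * 180 = 2160 degrees.

2160 degrees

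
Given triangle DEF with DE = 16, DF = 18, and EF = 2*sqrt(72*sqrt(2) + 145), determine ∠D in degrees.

By the inverse law of cosines: cos(D) = (DE² + DF² - EF²) / (2 × DE × DF)
cos(D) = (16² + 18² - (2*sqrt(72*sqrt(2) + 145))²) / (2 × 16 × 18)
cos(D) = (256 + 324 - (288*sqrt(2) + 580)) / 576
cos(D) = -sqrt(2)/2
D = arccos(-sqrt(2)/2) = 135°

135°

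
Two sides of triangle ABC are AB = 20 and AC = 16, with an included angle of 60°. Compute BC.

When two sides and the included angle are known, the law of cosines gives the third side.
c^2 = a^2 + b^2 - 2ab cos(C) generalizes the Pythagorean theorem to non-right triangles.
Here: BC^2 = 400 + 256 - 640*(1/2) = 336
BC = 4*sqrt(21)

4*sqrt(21)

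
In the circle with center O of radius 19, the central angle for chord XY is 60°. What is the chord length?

Chord length = 2r sin(θ/2)
= 2 × 19 × sin(60°/2)
= 2 × 19 × sin(30°)
= 19

19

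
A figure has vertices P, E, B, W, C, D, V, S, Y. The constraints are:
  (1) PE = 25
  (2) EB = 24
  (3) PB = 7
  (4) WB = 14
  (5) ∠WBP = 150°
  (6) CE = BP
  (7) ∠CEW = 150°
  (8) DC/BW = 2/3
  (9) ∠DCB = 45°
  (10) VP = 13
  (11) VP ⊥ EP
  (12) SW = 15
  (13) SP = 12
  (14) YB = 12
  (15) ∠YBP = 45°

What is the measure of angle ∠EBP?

Step 1: By the inverse law of cosines on triangle EBP: cos(∠EBP) = (24² + 7² − 25²) / (2·24·7) = 0/336 = 0, so ∠EBP = 90°.

Therefore, the measure of angle ∠EBP = 90°.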